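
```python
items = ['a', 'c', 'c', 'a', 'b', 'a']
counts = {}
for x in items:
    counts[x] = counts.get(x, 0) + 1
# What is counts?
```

Initial: counts = {}, items = ['a', 'c', 'c', 'a', 'b', 'a']
See 'a': counts = {'a': 1}
See 'c': counts = {'a': 1, 'c': 1}
See 'c': counts = {'a': 1, 'c': 2}
See 'a': counts = {'a': 2, 'c': 2}
See 'b': counts = {'a': 2, 'c': 2, 'b': 1}
See 'a': counts = {'a': 3, 'c': 2, 'b': 1}

{'a': 3, 'c': 2, 'b': 1}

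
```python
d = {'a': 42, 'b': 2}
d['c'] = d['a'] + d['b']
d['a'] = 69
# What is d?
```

After line 1: d = {'a': 42, 'b': 2}
After line 2 (d['c'] = 42 + 2): d = {'a': 42, 'b': 2, 'c': 44}
After line 3: d = {'a': 69, 'b': 2, 'c': 44}

{'a': 69, 'b': 2, 'c': 44}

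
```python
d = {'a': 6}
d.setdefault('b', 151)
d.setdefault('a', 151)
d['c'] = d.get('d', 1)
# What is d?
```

After line 1: d = {'a': 6}
After line 2 (setdefault adds 'b'=151): d = {'a': 6, 'b': 151}
After line 3 (setdefault 'a' no-op, already exists): d = {'a': 6, 'b': 151}
After line 4 (get('d', 1) returns default since 'd' not in d): d = {'a': 6, 'b': 151, 'c': 1}

{'a': 6, 'b': 151, 'c': 1}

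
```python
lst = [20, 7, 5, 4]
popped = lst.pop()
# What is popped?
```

4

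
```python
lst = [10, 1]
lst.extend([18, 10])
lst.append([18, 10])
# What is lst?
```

After line 1: lst = [10, 1]
After line 2 (extend unpacks [18, 10]): lst = [10, 1, 18, 10]
After line 3 (append adds [18, 10] as single element): lst = [10, 1, 18, 10, [18, 10]]

[10, 1, 18, 10, [18, 10]]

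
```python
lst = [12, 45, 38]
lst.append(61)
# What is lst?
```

[12, 45, 38, 61]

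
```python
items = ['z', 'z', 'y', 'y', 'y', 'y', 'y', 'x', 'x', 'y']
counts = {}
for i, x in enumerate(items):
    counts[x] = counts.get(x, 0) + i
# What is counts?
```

Initial: counts = {}, items = ['z', 'z', 'y', 'y', 'y', 'y', 'y', 'x', 'x', 'y']
i=0, x='z': counts = {'z': 0}
i=1, x='z': counts = {'z': 1}
i=2, x='y': counts = {'z': 1, 'y': 2}
i=3, x='y': counts = {'z': 1, 'y': 5}
i=4, x='y': counts = {'z': 1, 'y': 9}
i=5, x='y': counts = {'z': 1, 'y': 14}
i=6, x='y': counts = {'z': 1, 'y': 20}
i=7, x='x': counts = {'z': 1, 'y': 20, 'x': 7}
i=8, x='x': counts = {'z': 1, 'y': 20, 'x': 15}
i=9, x='y': counts = {'z': 1, 'y': 29, 'x': 15}

{'z': 1, 'y': 29, 'x': 15}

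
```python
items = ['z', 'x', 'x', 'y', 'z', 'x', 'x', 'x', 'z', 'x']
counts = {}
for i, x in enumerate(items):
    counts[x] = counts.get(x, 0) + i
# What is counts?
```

Initial: counts = {}, items = ['z', 'x', 'x', 'y', 'z', 'x', 'x', 'x', 'z', 'x']
i=0, x='z': counts = {'z': 0}
i=1, x='x': counts = {'z': 0, 'x': 1}
i=2, x='x': counts = {'z': 0, 'x': 3}
i=3, x='y': counts = {'z': 0, 'x': 3, 'y': 3}
i=4, x='z': counts = {'z': 4, 'x': 3, 'y': 3}
i=5, x='x': counts = {'z': 4, 'x': 8, 'y': 3}
i=6, x='x': counts = {'z': 4, 'x': 14, 'y': 3}
i=7, x='x': counts = {'z': 4, 'x': 21, 'y': 3}
i=8, x='z': counts = {'z': 12, 'x': 21, 'y': 3}
i=9, x='x': counts = {'z': 12, 'x': 30, 'y': 3}

{'z': 12, 'x': 30, 'y': 3}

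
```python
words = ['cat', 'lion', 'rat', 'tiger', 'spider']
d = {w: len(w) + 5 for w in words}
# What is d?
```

{'cat': 8, 'lion': 9, 'rat': 8, 'tiger': 10, 'spider': 11}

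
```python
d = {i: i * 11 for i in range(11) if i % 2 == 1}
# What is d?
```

{1: 11, 3: 33, 5: 55, 7: 77, 9: 99}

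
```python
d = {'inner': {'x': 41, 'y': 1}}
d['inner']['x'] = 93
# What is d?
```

After line 1: d = {'inner': {'x': 41, 'y': 1}}
After line 2 (inner x overwritten): d = {'inner': {'x': 93, 'y': 1}}

{'inner': {'x': 93, 'y': 1}}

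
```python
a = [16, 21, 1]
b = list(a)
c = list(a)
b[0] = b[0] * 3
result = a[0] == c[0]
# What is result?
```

After line 1: a = [16, 21, 1]
After line 2 (b = list(a), copy): a = [16, 21, 1], b = [16, 21, 1]
After line 3 (c = list(a) is a copy, new object): c = [16, 21, 1]
After line 4 (b[0] = 16 * 3 = 48; only b mutates (copy)): a = [16, 21, 1], b = [48, 21, 1], c = [16, 21, 1]
After line 5 (a[0] = 16, c[0] = 16; result = True)

True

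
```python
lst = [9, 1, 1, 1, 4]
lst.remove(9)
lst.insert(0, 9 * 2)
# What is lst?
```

After line 1: lst = [9, 1, 1, 1, 4]
After line 2 (remove first 9): lst = [1, 1, 1, 4]
After line 3 (insert 18 at index 0): lst = [18, 1, 1, 1, 4]

[18, 1, 1, 1, 4]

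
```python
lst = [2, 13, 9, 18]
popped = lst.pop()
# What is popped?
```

18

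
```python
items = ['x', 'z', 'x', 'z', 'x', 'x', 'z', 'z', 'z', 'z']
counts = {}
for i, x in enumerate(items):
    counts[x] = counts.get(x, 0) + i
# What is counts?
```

Initial: counts = {}, items = ['x', 'z', 'x', 'z', 'x', 'x', 'z', 'z', 'z', 'z']
i=0, x='x': counts = {'x': 0}
i=1, x='z': counts = {'x': 0, 'z': 1}
i=2, x='x': counts = {'x': 2, 'z': 1}
i=3, x='z': counts = {'x': 2, 'z': 4}
i=4, x='x': counts = {'x': 6, 'z': 4}
i=5, x='x': counts = {'x': 11, 'z': 4}
i=6, x='z': counts = {'x': 11, 'z': 10}
i=7, x='z': counts = {'x': 11, 'z': 17}
i=8, x='z': counts = {'x': 11, 'z': 25}
i=9, x='z': counts = {'x': 11, 'z': 34}

{'x': 11, 'z': 34}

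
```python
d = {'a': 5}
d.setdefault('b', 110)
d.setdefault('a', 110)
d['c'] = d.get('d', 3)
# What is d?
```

After line 1: d = {'a': 5}
After line 2 (setdefault adds 'b'=110): d = {'a': 5, 'b': 110}
After line 3 (setdefault 'a' no-op, already exists): d = {'a': 5, 'b': 110}
After line 4 (get('d', 3) returns default since 'd' not in d): d = {'a': 5, 'b': 110, 'c': 3}

{'a': 5, 'b': 110, 'c': 3}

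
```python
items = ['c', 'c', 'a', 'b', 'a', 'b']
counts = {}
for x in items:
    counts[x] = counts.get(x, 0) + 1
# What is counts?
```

Initial: counts = {}, items = ['c', 'c', 'a', 'b', 'a', 'b']
See 'c': counts = {'c': 1}
See 'c': counts = {'c': 2}
See 'a': counts = {'c': 2, 'a': 1}
See 'b': counts = {'c': 2, 'a': 1, 'b': 1}
See 'a': counts = {'c': 2, 'a': 2, 'b': 1}
See 'b': counts = {'c': 2, 'a': 2, 'b': 2}

{'c': 2, 'a': 2, 'b': 2}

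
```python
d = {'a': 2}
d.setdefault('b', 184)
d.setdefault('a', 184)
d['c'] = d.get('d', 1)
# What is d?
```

After line 1: d = {'a': 2}
After line 2 (setdefault adds 'b'=184): d = {'a': 2, 'b': 184}
After line 3 (setdefault 'a' no-op, already exists): d = {'a': 2, 'b': 184}
After line 4 (get('d', 1) returns default since 'd' not in d): d = {'a': 2, 'b': 184, 'c': 1}

{'a': 2, 'b': 184, 'c': 1}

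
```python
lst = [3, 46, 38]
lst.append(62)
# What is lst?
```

[3, 46, 38, 62]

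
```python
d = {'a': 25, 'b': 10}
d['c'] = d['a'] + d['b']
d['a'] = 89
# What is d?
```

After line 1: d = {'a': 25, 'b': 10}
After line 2 (d['c'] = 25 + 10): d = {'a': 25, 'b': 10, 'c': 35}
After line 3: d = {'a': 89, 'b': 10, 'c': 35}

{'a': 89, 'b': 10, 'c': 35}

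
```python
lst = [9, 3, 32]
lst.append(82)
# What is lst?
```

[9, 3, 32, 82]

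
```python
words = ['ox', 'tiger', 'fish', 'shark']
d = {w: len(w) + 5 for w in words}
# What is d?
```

{'ox': 7, 'tiger': 10, 'fish': 9, 'shark': 10}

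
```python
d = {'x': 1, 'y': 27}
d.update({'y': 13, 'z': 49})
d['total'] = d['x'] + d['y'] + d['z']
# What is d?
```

After line 1: d = {'x': 1, 'y': 27}
After line 2 (y overwritten, z added): d = {'x': 1, 'y': 13, 'z': 49}
After line 3 (total = 1 + 13 + 49 = 63): d = {'x': 1, 'y': 13, 'z': 49, 'total': 63}

{'x': 1, 'y': 13, 'z': 49, 'total': 63}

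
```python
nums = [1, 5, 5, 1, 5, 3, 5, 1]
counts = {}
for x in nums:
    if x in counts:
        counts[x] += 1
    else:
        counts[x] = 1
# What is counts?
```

Initial: counts = {}, nums = [1, 5, 5, 1, 5, 3, 5, 1]
See 1: counts = {1: 1}
See 5: counts = {1: 1, 5: 1}
See 5: counts = {1: 1, 5: 2}
See 1: counts = {1: 2, 5: 2}
See 5: counts = {1: 2, 5: 3}
See 3: counts = {1: 2, 5: 3, 3: 1}
See 5: counts = {1: 2, 5: 4, 3: 1}
See 1: counts = {1: 3, 5: 4, 3: 1}

{1: 3, 5: 4, 3: 1}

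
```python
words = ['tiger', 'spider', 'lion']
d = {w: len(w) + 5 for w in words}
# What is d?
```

{'tiger': 10, 'spider': 11, 'lion': 9}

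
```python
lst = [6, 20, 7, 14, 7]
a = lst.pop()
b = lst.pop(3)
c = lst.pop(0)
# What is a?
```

After line 1: lst = [6, 20, 7, 14, 7]
After line 2 (pop() -> a = 7): lst = [6, 20, 7, 14]
After line 3 (pop(3) -> b = 14): lst = [6, 20, 7]
After line 4 (pop(0) -> c = 6): lst = [20, 7]

7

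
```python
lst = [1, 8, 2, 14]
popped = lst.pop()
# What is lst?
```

[1, 8, 2]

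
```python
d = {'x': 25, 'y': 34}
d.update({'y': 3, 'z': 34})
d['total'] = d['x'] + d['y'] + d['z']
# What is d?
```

After line 1: d = {'x': 25, 'y': 34}
After line 2 (y overwritten, z added): d = {'x': 25, 'y': 3, 'z': 34}
After line 3 (total = 25 + 3 + 34 = 62): d = {'x': 25, 'y': 3, 'z': 34, 'total': 62}

{'x': 25, 'y': 3, 'z': 34, 'total': 62}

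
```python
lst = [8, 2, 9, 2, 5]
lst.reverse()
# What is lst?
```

[5, 2, 9, 2, 8]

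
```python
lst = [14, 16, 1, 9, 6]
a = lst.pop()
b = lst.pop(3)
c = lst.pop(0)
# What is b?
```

After line 1: lst = [14, 16, 1, 9, 6]
After line 2 (pop() -> a = 6): lst = [14, 16, 1, 9]
After line 3 (pop(3) -> b = 9): lst = [14, 16, 1]
After line 4 (pop(0) -> c = 14): lst = [16, 1]

9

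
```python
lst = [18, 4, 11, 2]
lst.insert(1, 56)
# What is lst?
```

[18, 56, 4, 11, 2]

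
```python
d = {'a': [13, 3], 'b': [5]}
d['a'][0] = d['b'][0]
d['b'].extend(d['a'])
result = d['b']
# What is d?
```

After line 1: d = {'a': [13, 3], 'b': [5]}
After line 2 (a[0] = b[0] = 5): d = {'a': [5, 3], 'b': [5]}
After line 3 (b.extend(a) appends [5, 3]): d = {'a': [5, 3], 'b': [5, 5, 3]}
After line 4: result = d['b'] = [5, 5, 3]

{'a': [5, 3], 'b': [5, 5, 3]}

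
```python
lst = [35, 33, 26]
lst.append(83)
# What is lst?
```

[35, 33, 26, 83]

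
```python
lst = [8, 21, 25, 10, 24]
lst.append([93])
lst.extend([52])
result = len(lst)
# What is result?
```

After line 1: lst = [8, 21, 25, 10, 24]
After line 2 (append adds [93] as single element): lst = [8, 21, 25, 10, 24, [93]]
After line 3 (extend unpacks [52], adds 52): lst = [8, 21, 25, 10, 24, [93], 52]
After line 4: result = len(lst) = 7

7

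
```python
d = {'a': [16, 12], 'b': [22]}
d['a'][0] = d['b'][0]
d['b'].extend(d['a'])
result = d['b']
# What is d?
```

After line 1: d = {'a': [16, 12], 'b': [22]}
After line 2 (a[0] = b[0] = 22): d = {'a': [22, 12], 'b': [22]}
After line 3 (b.extend(a) appends [22, 12]): d = {'a': [22, 12], 'b': [22, 22, 12]}
After line 4: result = d['b'] = [22, 22, 12]

{'a': [22, 12], 'b': [22, 22, 12]}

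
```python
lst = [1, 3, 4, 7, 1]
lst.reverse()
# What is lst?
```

[1, 7, 4, 3, 1]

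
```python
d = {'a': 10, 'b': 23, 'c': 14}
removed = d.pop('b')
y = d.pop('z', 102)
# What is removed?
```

After line 1: d = {'a': 10, 'b': 23, 'c': 14}
After line 2 (pop 'b' returns 23): d = {'a': 10, 'c': 14}, removed = 23
After line 3 (pop 'z' missing, returns default 102): d = {'a': 10, 'c': 14}, y = 102

23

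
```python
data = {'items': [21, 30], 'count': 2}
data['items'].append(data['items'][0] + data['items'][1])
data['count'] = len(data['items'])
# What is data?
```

After line 1: data = {'items': [21, 30], 'count': 2}
After line 2 (append 21 + 30 = 51): data = {'items': [21, 30, 51], 'count': 2}
After line 3 (count = len(items) = 3): data = {'items': [21, 30, 51], 'count': 3}

{'items': [21, 30, 51], 'count': 3}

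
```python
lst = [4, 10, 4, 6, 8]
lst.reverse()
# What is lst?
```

[8, 6, 4, 10, 4]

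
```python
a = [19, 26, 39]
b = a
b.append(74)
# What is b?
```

After line 1: a = [19, 26, 39]
After line 2 (b = a is an alias, same object): a = [19, 26, 39], b = [19, 26, 39]
After line 3 (b.append mutates the shared list): a = [19, 26, 39, 74], b = [19, 26, 39, 74]

[19, 26, 39, 74]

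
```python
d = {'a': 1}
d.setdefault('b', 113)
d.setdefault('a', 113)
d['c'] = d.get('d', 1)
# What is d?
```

After line 1: d = {'a': 1}
After line 2 (setdefault adds 'b'=113): d = {'a': 1, 'b': 113}
After line 3 (setdefault 'a' no-op, already exists): d = {'a': 1, 'b': 113}
After line 4 (get('d', 1) returns default since 'd' not in d): d = {'a': 1, 'b': 113, 'c': 1}

{'a': 1, 'b': 113, 'c': 1}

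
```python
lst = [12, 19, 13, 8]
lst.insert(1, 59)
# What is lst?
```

[12, 59, 19, 13, 8]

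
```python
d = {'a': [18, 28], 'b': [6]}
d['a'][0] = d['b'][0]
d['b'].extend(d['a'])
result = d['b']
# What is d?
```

After line 1: d = {'a': [18, 28], 'b': [6]}
After line 2 (a[0] = b[0] = 6): d = {'a': [6, 28], 'b': [6]}
After line 3 (b.extend(a) appends [6, 28]): d = {'a': [6, 28], 'b': [6, 6, 28]}
After line 4: result = d['b'] = [6, 6, 28]

{'a': [6, 28], 'b': [6, 6, 28]}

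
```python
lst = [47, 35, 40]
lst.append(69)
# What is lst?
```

[47, 35, 40, 69]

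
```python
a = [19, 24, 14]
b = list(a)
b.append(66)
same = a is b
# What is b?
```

After line 1: a = [19, 24, 14]
After line 2 (b = list(a) is a shallow copy, new object): a = [19, 24, 14], b = [19, 24, 14]
After line 3 (append only mutates b): a = [19, 24, 14], b = [19, 24, 14, 66]
After line 4 (same = a is b; different objects -> False): same = False

[19, 24, 14, 66]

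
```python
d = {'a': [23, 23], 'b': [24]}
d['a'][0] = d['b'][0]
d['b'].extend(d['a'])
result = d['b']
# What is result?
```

After line 1: d = {'a': [23, 23], 'b': [24]}
After line 2 (a[0] = b[0] = 24): d = {'a': [24, 23], 'b': [24]}
After line 3 (b.extend(a) appends [24, 23]): d = {'a': [24, 23], 'b': [24, 24, 23]}
After line 4: result = d['b'] = [24, 24, 23]

[24, 24, 23]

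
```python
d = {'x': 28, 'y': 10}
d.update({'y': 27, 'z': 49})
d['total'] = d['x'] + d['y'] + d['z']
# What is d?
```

After line 1: d = {'x': 28, 'y': 10}
After line 2 (y overwritten, z added): d = {'x': 28, 'y': 27, 'z': 49}
After line 3 (total = 28 + 27 + 49 = 104): d = {'x': 28, 'y': 27, 'z': 49, 'total': 104}

{'x': 28, 'y': 27, 'z': 49, 'total': 104}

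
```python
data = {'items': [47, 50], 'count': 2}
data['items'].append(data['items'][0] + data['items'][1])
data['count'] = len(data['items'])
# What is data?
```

After line 1: data = {'items': [47, 50], 'count': 2}
After line 2 (append 47 + 50 = 97): data = {'items': [47, 50, 97], 'count': 2}
After line 3 (count = len(items) = 3): data = {'items': [47, 50, 97], 'count': 3}

{'items': [47, 50, 97], 'count': 3}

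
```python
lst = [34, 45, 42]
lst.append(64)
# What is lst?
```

[34, 45, 42, 64]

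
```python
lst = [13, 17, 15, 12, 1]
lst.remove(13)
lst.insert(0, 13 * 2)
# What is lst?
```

After line 1: lst = [13, 17, 15, 12, 1]
After line 2 (remove first 13): lst = [17, 15, 12, 1]
After line 3 (insert 26 at index 0): lst = [26, 17, 15, 12, 1]

[26, 17, 15, 12, 1]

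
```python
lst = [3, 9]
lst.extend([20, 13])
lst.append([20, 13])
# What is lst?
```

After line 1: lst = [3, 9]
After line 2 (extend unpacks [20, 13]): lst = [3, 9, 20, 13]
After line 3 (append adds [20, 13] as single element): lst = [3, 9, 20, 13, [20, 13]]

[3, 9, 20, 13, [20, 13]]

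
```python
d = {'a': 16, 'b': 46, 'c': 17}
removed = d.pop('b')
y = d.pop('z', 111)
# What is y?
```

After line 1: d = {'a': 16, 'b': 46, 'c': 17}
After line 2 (pop 'b' returns 46): d = {'a': 16, 'c': 17}, removed = 46
After line 3 (pop 'z' missing, returns default 111): d = {'a': 16, 'c': 17}, y = 111

111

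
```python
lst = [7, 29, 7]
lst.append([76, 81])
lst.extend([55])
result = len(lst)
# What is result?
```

After line 1: lst = [7, 29, 7]
After line 2 (append adds [76, 81] as single element): lst = [7, 29, 7, [76, 81]]
After line 3 (extend unpacks [55], adds 55): lst = [7, 29, 7, [76, 81], 55]
After line 4: result = len(lst) = 5

5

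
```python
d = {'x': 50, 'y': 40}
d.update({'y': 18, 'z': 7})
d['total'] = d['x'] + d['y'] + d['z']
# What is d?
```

After line 1: d = {'x': 50, 'y': 40}
After line 2 (y overwritten, z added): d = {'x': 50, 'y': 18, 'z': 7}
After line 3 (total = 50 + 18 + 7 = 75): d = {'x': 50, 'y': 18, 'z': 7, 'total': 75}

{'x': 50, 'y': 18, 'z': 7, 'total': 75}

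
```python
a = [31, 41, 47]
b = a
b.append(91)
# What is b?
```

After line 1: a = [31, 41, 47]
After line 2 (b = a is an alias, same object): a = [31, 41, 47], b = [31, 41, 47]
After line 3 (b.append mutates the shared list): a = [31, 41, 47, 91], b = [31, 41, 47, 91]

[31, 41, 47, 91]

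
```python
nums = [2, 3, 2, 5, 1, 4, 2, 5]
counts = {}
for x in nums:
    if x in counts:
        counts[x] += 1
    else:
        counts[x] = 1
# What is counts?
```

Initial: counts = {}, nums = [2, 3, 2, 5, 1, 4, 2, 5]
See 2: counts = {2: 1}
See 3: counts = {2: 1, 3: 1}
See 2: counts = {2: 2, 3: 1}
See 5: counts = {2: 2, 3: 1, 5: 1}
See 1: counts = {2: 2, 3: 1, 5: 1, 1: 1}
See 4: counts = {2: 2, 3: 1, 5: 1, 1: 1, 4: 1}
See 2: counts = {2: 3, 3: 1, 5: 1, 1: 1, 4: 1}
See 5: counts = {2: 3, 3: 1, 5: 2, 1: 1, 4: 1}

{2: 3, 3: 1, 5: 2, 1: 1, 4: 1}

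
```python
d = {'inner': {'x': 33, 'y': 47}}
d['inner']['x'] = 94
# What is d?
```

After line 1: d = {'inner': {'x': 33, 'y': 47}}
After line 2 (inner x overwritten): d = {'inner': {'x': 94, 'y': 47}}

{'inner': {'x': 94, 'y': 47}}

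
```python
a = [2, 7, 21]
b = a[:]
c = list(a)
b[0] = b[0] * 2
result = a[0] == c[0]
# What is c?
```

After line 1: a = [2, 7, 21]
After line 2 (b = a[:], copy): a = [2, 7, 21], b = [2, 7, 21]
After line 3 (c = list(a) is a copy, new object): c = [2, 7, 21]
After line 4 (b[0] = 2 * 2 = 4; only b mutates (copy)): a = [2, 7, 21], b = [4, 7, 21], c = [2, 7, 21]
After line 5 (a[0] = 2, c[0] = 2; result = True)

[2, 7, 21]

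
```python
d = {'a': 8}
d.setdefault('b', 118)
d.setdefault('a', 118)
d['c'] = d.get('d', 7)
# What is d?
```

After line 1: d = {'a': 8}
After line 2 (setdefault adds 'b'=118): d = {'a': 8, 'b': 118}
After line 3 (setdefault 'a' no-op, already exists): d = {'a': 8, 'b': 118}
After line 4 (get('d', 7) returns default since 'd' not in d): d = {'a': 8, 'b': 118, 'c': 7}

{'a': 8, 'b': 118, 'c': 7}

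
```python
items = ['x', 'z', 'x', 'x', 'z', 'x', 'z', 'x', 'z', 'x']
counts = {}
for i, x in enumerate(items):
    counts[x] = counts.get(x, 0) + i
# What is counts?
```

Initial: counts = {}, items = ['x', 'z', 'x', 'x', 'z', 'x', 'z', 'x', 'z', 'x']
i=0, x='x': counts = {'x': 0}
i=1, x='z': counts = {'x': 0, 'z': 1}
i=2, x='x': counts = {'x': 2, 'z': 1}
i=3, x='x': counts = {'x': 5, 'z': 1}
i=4, x='z': counts = {'x': 5, 'z': 5}
i=5, x='x': counts = {'x': 10, 'z': 5}
i=6, x='z': counts = {'x': 10, 'z': 11}
i=7, x='x': counts = {'x': 17, 'z': 11}
i=8, x='z': counts = {'x': 17, 'z': 19}
i=9, x='x': counts = {'x': 26, 'z': 19}

{'x': 26, 'z': 19}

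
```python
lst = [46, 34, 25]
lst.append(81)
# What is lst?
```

[46, 34, 25, 81]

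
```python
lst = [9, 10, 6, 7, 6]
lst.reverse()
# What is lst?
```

[6, 7, 6, 10, 9]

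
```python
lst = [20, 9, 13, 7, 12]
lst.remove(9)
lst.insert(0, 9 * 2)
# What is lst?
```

After line 1: lst = [20, 9, 13, 7, 12]
After line 2 (remove first 9): lst = [20, 13, 7, 12]
After line 3 (insert 18 at index 0): lst = [18, 20, 13, 7, 12]

[18, 20, 13, 7, 12]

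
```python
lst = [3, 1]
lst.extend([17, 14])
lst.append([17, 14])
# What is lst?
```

After line 1: lst = [3, 1]
After line 2 (extend unpacks [17, 14]): lst = [3, 1, 17, 14]
After line 3 (append adds [17, 14] as single element): lst = [3, 1, 17, 14, [17, 14]]

[3, 1, 17, 14, [17, 14]]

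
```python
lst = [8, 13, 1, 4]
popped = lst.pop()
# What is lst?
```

[8, 13, 1]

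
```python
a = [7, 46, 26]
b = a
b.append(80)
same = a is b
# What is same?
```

After line 1: a = [7, 46, 26]
After line 2 (b = a is an alias, same object): a = [7, 46, 26], b = [7, 46, 26]
After line 3 (b.append mutates the shared list): a = [7, 46, 26, 80], b = [7, 46, 26, 80]
After line 4 (same = a is b; same object -> True): same = True

True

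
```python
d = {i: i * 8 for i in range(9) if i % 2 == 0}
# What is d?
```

{0: 0, 2: 16, 4: 32, 6: 48, 8: 64}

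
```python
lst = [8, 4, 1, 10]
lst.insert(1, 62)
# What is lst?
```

[8, 62, 4, 1, 10]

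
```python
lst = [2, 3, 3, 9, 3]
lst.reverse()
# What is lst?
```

[3, 9, 3, 3, 2]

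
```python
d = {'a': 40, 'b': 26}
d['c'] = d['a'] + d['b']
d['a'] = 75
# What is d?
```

After line 1: d = {'a': 40, 'b': 26}
After line 2 (d['c'] = 40 + 26): d = {'a': 40, 'b': 26, 'c': 66}
After line 3: d = {'a': 75, 'b': 26, 'c': 66}

{'a': 75, 'b': 26, 'c': 66}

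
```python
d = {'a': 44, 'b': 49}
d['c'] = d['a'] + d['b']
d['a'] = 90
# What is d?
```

After line 1: d = {'a': 44, 'b': 49}
After line 2 (d['c'] = 44 + 49): d = {'a': 44, 'b': 49, 'c': 93}
After line 3: d = {'a': 90, 'b': 49, 'c': 93}

{'a': 90, 'b': 49, 'c': 93}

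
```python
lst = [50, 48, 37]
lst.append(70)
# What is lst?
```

[50, 48, 37, 70]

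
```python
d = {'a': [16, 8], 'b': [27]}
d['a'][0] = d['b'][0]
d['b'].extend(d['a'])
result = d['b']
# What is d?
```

After line 1: d = {'a': [16, 8], 'b': [27]}
After line 2 (a[0] = b[0] = 27): d = {'a': [27, 8], 'b': [27]}
After line 3 (b.extend(a) appends [27, 8]): d = {'a': [27, 8], 'b': [27, 27, 8]}
After line 4: result = d['b'] = [27, 27, 8]

{'a': [27, 8], 'b': [27, 27, 8]}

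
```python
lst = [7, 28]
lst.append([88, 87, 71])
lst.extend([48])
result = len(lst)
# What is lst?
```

After line 1: lst = [7, 28]
After line 2 (append adds [88, 87, 71] as single element): lst = [7, 28, [88, 87, 71]]
After line 3 (extend unpacks [48], adds 48): lst = [7, 28, [88, 87, 71], 48]
After line 4: result = len(lst) = 4

[7, 28, [88, 87, 71], 48]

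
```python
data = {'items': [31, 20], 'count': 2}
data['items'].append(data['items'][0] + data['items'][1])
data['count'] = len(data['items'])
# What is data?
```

After line 1: data = {'items': [31, 20], 'count': 2}
After line 2 (append 31 + 20 = 51): data = {'items': [31, 20, 51], 'count': 2}
After line 3 (count = len(items) = 3): data = {'items': [31, 20, 51], 'count': 3}

{'items': [31, 20, 51], 'count': 3}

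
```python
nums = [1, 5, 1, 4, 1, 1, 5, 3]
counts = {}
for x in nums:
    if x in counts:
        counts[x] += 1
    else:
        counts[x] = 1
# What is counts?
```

Initial: counts = {}, nums = [1, 5, 1, 4, 1, 1, 5, 3]
See 1: counts = {1: 1}
See 5: counts = {1: 1, 5: 1}
See 1: counts = {1: 2, 5: 1}
See 4: counts = {1: 2, 5: 1, 4: 1}
See 1: counts = {1: 3, 5: 1, 4: 1}
See 1: counts = {1: 4, 5: 1, 4: 1}
See 5: counts = {1: 4, 5: 2, 4: 1}
See 3: counts = {1: 4, 5: 2, 4: 1, 3: 1}

{1: 4, 5: 2, 4: 1, 3: 1}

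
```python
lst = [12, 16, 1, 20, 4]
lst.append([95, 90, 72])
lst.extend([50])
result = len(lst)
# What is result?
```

After line 1: lst = [12, 16, 1, 20, 4]
After line 2 (append adds [95, 90, 72] as single element): lst = [12, 16, 1, 20, 4, [95, 90, 72]]
After line 3 (extend unpacks [50], adds 50): lst = [12, 16, 1, 20, 4, [95, 90, 72], 50]
After line 4: result = len(lst) = 7

7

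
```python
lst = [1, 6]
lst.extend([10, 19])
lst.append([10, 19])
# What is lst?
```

After line 1: lst = [1, 6]
After line 2 (extend unpacks [10, 19]): lst = [1, 6, 10, 19]
After line 3 (append adds [10, 19] as single element): lst = [1, 6, 10, 19, [10, 19]]

[1, 6, 10, 19, [10, 19]]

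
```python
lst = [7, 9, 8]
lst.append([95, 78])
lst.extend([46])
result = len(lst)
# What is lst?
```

After line 1: lst = [7, 9, 8]
After line 2 (append adds [95, 78] as single element): lst = [7, 9, 8, [95, 78]]
After line 3 (extend unpacks [46], adds 46): lst = [7, 9, 8, [95, 78], 46]
After line 4: result = len(lst) = 5

[7, 9, 8, [95, 78], 46]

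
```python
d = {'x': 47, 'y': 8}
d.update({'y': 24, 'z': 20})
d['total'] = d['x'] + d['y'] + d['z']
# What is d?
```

After line 1: d = {'x': 47, 'y': 8}
After line 2 (y overwritten, z added): d = {'x': 47, 'y': 24, 'z': 20}
After line 3 (total = 47 + 24 + 20 = 91): d = {'x': 47, 'y': 24, 'z': 20, 'total': 91}

{'x': 47, 'y': 24, 'z': 20, 'total': 91}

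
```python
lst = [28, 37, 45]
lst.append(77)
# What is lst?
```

[28, 37, 45, 77]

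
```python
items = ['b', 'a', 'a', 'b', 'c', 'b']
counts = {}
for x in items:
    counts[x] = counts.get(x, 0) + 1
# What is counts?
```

Initial: counts = {}, items = ['b', 'a', 'a', 'b', 'c', 'b']
See 'b': counts = {'b': 1}
See 'a': counts = {'b': 1, 'a': 1}
See 'a': counts = {'b': 1, 'a': 2}
See 'b': counts = {'b': 2, 'a': 2}
See 'c': counts = {'b': 2, 'a': 2, 'c': 1}
See 'b': counts = {'b': 3, 'a': 2, 'c': 1}

{'b': 3, 'a': 2, 'c': 1}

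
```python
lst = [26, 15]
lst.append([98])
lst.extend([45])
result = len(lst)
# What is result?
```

After line 1: lst = [26, 15]
After line 2 (append adds [98] as single element): lst = [26, 15, [98]]
After line 3 (extend unpacks [45], adds 45): lst = [26, 15, [98], 45]
After line 4: result = len(lst) = 4

4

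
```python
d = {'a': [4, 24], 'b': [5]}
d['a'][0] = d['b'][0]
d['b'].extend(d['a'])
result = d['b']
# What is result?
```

After line 1: d = {'a': [4, 24], 'b': [5]}
After line 2 (a[0] = b[0] = 5): d = {'a': [5, 24], 'b': [5]}
After line 3 (b.extend(a) appends [5, 24]): d = {'a': [5, 24], 'b': [5, 5, 24]}
After line 4: result = d['b'] = [5, 5, 24]

[5, 5, 24]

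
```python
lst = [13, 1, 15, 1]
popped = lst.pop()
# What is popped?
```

1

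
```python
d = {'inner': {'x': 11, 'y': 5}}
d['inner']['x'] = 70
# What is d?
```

After line 1: d = {'inner': {'x': 11, 'y': 5}}
After line 2 (inner x overwritten): d = {'inner': {'x': 70, 'y': 5}}

{'inner': {'x': 70, 'y': 5}}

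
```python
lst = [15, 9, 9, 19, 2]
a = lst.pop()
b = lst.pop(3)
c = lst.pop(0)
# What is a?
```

After line 1: lst = [15, 9, 9, 19, 2]
After line 2 (pop() -> a = 2): lst = [15, 9, 9, 19]
After line 3 (pop(3) -> b = 19): lst = [15, 9, 9]
After line 4 (pop(0) -> c = 15): lst = [9, 9]

2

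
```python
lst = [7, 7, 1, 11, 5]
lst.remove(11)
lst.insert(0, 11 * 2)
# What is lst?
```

After line 1: lst = [7, 7, 1, 11, 5]
After line 2 (remove first 11): lst = [7, 7, 1, 5]
After line 3 (insert 22 at index 0): lst = [22, 7, 7, 1, 5]

[22, 7, 7, 1, 5]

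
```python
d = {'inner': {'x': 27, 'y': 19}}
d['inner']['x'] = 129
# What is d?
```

After line 1: d = {'inner': {'x': 27, 'y': 19}}
After line 2 (inner x overwritten): d = {'inner': {'x': 129, 'y': 19}}

{'inner': {'x': 129, 'y': 19}}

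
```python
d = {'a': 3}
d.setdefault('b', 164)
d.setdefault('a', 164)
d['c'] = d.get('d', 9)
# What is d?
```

After line 1: d = {'a': 3}
After line 2 (setdefault adds 'b'=164): d = {'a': 3, 'b': 164}
After line 3 (setdefault 'a' no-op, already exists): d = {'a': 3, 'b': 164}
After line 4 (get('d', 9) returns default since 'd' not in d): d = {'a': 3, 'b': 164, 'c': 9}

{'a': 3, 'b': 164, 'c': 9}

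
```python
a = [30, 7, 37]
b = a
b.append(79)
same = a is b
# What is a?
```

After line 1: a = [30, 7, 37]
After line 2 (b = a is an alias, same object): a = [30, 7, 37], b = [30, 7, 37]
After line 3 (b.append mutates the shared list): a = [30, 7, 37, 79], b = [30, 7, 37, 79]
After line 4 (same = a is b; same object -> True): same = True

[30, 7, 37, 79]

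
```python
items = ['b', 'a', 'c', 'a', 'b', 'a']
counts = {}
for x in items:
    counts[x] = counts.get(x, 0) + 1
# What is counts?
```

Initial: counts = {}, items = ['b', 'a', 'c', 'a', 'b', 'a']
See 'b': counts = {'b': 1}
See 'a': counts = {'b': 1, 'a': 1}
See 'c': counts = {'b': 1, 'a': 1, 'c': 1}
See 'a': counts = {'b': 1, 'a': 2, 'c': 1}
See 'b': counts = {'b': 2, 'a': 2, 'c': 1}
See 'a': counts = {'b': 2, 'a': 3, 'c': 1}

{'b': 2, 'a': 3, 'c': 1}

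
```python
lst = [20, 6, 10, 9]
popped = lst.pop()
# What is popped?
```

9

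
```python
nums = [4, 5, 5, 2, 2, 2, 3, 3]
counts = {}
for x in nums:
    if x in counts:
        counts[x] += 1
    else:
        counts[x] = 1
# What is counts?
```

Initial: counts = {}, nums = [4, 5, 5, 2, 2, 2, 3, 3]
See 4: counts = {4: 1}
See 5: counts = {4: 1, 5: 1}
See 5: counts = {4: 1, 5: 2}
See 2: counts = {4: 1, 5: 2, 2: 1}
See 2: counts = {4: 1, 5: 2, 2: 2}
See 2: counts = {4: 1, 5: 2, 2: 3}
See 3: counts = {4: 1, 5: 2, 2: 3, 3: 1}
See 3: counts = {4: 1, 5: 2, 2: 3, 3: 2}

{4: 1, 5: 2, 2: 3, 3: 2}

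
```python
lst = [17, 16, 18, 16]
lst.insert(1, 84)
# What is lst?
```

[17, 84, 16, 18, 16]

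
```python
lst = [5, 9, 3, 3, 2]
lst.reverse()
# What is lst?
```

[2, 3, 3, 9, 5]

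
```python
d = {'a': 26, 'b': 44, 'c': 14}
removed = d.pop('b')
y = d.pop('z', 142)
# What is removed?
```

After line 1: d = {'a': 26, 'b': 44, 'c': 14}
After line 2 (pop 'b' returns 44): d = {'a': 26, 'c': 14}, removed = 44
After line 3 (pop 'z' missing, returns default 142): d = {'a': 26, 'c': 14}, y = 142

44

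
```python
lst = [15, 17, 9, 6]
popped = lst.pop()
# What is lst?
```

[15, 17, 9]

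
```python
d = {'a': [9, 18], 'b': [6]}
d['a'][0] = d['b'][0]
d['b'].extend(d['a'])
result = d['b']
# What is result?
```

After line 1: d = {'a': [9, 18], 'b': [6]}
After line 2 (a[0] = b[0] = 6): d = {'a': [6, 18], 'b': [6]}
After line 3 (b.extend(a) appends [6, 18]): d = {'a': [6, 18], 'b': [6, 6, 18]}
After line 4: result = d['b'] = [6, 6, 18]

[6, 6, 18]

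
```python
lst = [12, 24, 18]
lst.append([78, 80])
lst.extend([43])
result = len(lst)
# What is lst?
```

After line 1: lst = [12, 24, 18]
After line 2 (append adds [78, 80] as single element): lst = [12, 24, 18, [78, 80]]
After line 3 (extend unpacks [43], adds 43): lst = [12, 24, 18, [78, 80], 43]
After line 4: result = len(lst) = 5

[12, 24, 18, [78, 80], 43]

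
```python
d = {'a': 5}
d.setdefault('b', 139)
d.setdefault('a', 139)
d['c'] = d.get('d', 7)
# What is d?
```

After line 1: d = {'a': 5}
After line 2 (setdefault adds 'b'=139): d = {'a': 5, 'b': 139}
After line 3 (setdefault 'a' no-op, already exists): d = {'a': 5, 'b': 139}
After line 4 (get('d', 7) returns default since 'd' not in d): d = {'a': 5, 'b': 139, 'c': 7}

{'a': 5, 'b': 139, 'c': 7}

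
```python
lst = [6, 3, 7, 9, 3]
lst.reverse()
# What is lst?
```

[3, 9, 7, 3, 6]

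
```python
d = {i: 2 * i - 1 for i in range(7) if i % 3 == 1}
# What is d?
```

{1: 1, 4: 7}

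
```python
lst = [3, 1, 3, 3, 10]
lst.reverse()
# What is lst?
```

[10, 3, 3, 1, 3]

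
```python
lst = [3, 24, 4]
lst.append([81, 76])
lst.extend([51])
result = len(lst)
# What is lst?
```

After line 1: lst = [3, 24, 4]
After line 2 (append adds [81, 76] as single element): lst = [3, 24, 4, [81, 76]]
After line 3 (extend unpacks [51], adds 51): lst = [3, 24, 4, [81, 76], 51]
After line 4: result = len(lst) = 5

[3, 24, 4, [81, 76], 51]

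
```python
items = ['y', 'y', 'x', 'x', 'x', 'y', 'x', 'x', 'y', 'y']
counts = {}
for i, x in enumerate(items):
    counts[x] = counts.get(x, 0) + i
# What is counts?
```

Initial: counts = {}, items = ['y', 'y', 'x', 'x', 'x', 'y', 'x', 'x', 'y', 'y']
i=0, x='y': counts = {'y': 0}
i=1, x='y': counts = {'y': 1}
i=2, x='x': counts = {'y': 1, 'x': 2}
i=3, x='x': counts = {'y': 1, 'x': 5}
i=4, x='x': counts = {'y': 1, 'x': 9}
i=5, x='y': counts = {'y': 6, 'x': 9}
i=6, x='x': counts = {'y': 6, 'x': 15}
i=7, x='x': counts = {'y': 6, 'x': 22}
i=8, x='y': counts = {'y': 14, 'x': 22}
i=9, x='y': counts = {'y': 23, 'x': 22}

{'y': 23, 'x': 22}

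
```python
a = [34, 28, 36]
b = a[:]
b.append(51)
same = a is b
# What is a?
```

After line 1: a = [34, 28, 36]
After line 2 (b = a[:] is a shallow copy, new object): a = [34, 28, 36], b = [34, 28, 36]
After line 3 (append only mutates b): a = [34, 28, 36], b = [34, 28, 36, 51]
After line 4 (same = a is b; different objects -> False): same = False

[34, 28, 36]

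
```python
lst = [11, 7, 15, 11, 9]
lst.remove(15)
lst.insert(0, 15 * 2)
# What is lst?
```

After line 1: lst = [11, 7, 15, 11, 9]
After line 2 (remove first 15): lst = [11, 7, 11, 9]
After line 3 (insert 30 at index 0): lst = [30, 11, 7, 11, 9]

[30, 11, 7, 11, 9]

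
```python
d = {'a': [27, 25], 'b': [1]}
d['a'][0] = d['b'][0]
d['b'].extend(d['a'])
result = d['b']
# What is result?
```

After line 1: d = {'a': [27, 25], 'b': [1]}
After line 2 (a[0] = b[0] = 1): d = {'a': [1, 25], 'b': [1]}
After line 3 (b.extend(a) appends [1, 25]): d = {'a': [1, 25], 'b': [1, 1, 25]}
After line 4: result = d['b'] = [1, 1, 25]

[1, 1, 25]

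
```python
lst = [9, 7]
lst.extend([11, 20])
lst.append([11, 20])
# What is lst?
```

After line 1: lst = [9, 7]
After line 2 (extend unpacks [11, 20]): lst = [9, 7, 11, 20]
After line 3 (append adds [11, 20] as single element): lst = [9, 7, 11, 20, [11, 20]]

[9, 7, 11, 20, [11, 20]]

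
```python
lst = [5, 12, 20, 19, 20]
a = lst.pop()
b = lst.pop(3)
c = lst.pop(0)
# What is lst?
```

After line 1: lst = [5, 12, 20, 19, 20]
After line 2 (pop() -> a = 20): lst = [5, 12, 20, 19]
After line 3 (pop(3) -> b = 19): lst = [5, 12, 20]
After line 4 (pop(0) -> c = 5): lst = [12, 20]

[12, 20]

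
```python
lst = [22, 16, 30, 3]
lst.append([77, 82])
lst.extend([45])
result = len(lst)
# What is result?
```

After line 1: lst = [22, 16, 30, 3]
After line 2 (append adds [77, 82] as single element): lst = [22, 16, 30, 3, [77, 82]]
After line 3 (extend unpacks [45], adds 45): lst = [22, 16, 30, 3, [77, 82], 45]
After line 4: result = len(lst) = 6

6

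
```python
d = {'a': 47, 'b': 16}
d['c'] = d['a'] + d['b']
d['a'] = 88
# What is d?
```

After line 1: d = {'a': 47, 'b': 16}
After line 2 (d['c'] = 47 + 16): d = {'a': 47, 'b': 16, 'c': 63}
After line 3: d = {'a': 88, 'b': 16, 'c': 63}

{'a': 88, 'b': 16, 'c': 63}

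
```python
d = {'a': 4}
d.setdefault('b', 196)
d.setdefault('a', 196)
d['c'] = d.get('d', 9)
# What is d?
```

After line 1: d = {'a': 4}
After line 2 (setdefault adds 'b'=196): d = {'a': 4, 'b': 196}
After line 3 (setdefault 'a' no-op, already exists): d = {'a': 4, 'b': 196}
After line 4 (get('d', 9) returns default since 'd' not in d): d = {'a': 4, 'b': 196, 'c': 9}

{'a': 4, 'b': 196, 'c': 9}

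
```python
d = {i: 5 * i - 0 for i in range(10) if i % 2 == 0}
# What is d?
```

{0: 0, 2: 10, 4: 20, 6: 30, 8: 40}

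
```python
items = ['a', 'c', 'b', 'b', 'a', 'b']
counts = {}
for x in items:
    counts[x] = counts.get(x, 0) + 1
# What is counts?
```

Initial: counts = {}, items = ['a', 'c', 'b', 'b', 'a', 'b']
See 'a': counts = {'a': 1}
See 'c': counts = {'a': 1, 'c': 1}
See 'b': counts = {'a': 1, 'c': 1, 'b': 1}
See 'b': counts = {'a': 1, 'c': 1, 'b': 2}
See 'a': counts = {'a': 2, 'c': 1, 'b': 2}
See 'b': counts = {'a': 2, 'c': 1, 'b': 3}

{'a': 2, 'c': 1, 'b': 3}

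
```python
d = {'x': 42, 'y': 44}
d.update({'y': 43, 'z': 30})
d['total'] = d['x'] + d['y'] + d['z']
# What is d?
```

After line 1: d = {'x': 42, 'y': 44}
After line 2 (y overwritten, z added): d = {'x': 42, 'y': 43, 'z': 30}
After line 3 (total = 42 + 43 + 30 = 115): d = {'x': 42, 'y': 43, 'z': 30, 'total': 115}

{'x': 42, 'y': 43, 'z': 30, 'total': 115}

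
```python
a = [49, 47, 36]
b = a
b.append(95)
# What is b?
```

After line 1: a = [49, 47, 36]
After line 2 (b = a is an alias, same object): a = [49, 47, 36], b = [49, 47, 36]
After line 3 (b.append mutates the shared list): a = [49, 47, 36, 95], b = [49, 47, 36, 95]

[49, 47, 36, 95]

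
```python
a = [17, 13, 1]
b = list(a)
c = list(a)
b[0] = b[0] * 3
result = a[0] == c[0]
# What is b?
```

After line 1: a = [17, 13, 1]
After line 2 (b = list(a), copy): a = [17, 13, 1], b = [17, 13, 1]
After line 3 (c = list(a) is a copy, new object): c = [17, 13, 1]
After line 4 (b[0] = 17 * 3 = 51; only b mutates (copy)): a = [17, 13, 1], b = [51, 13, 1], c = [17, 13, 1]
After line 5 (a[0] = 17, c[0] = 17; result = True)

[51, 13, 1]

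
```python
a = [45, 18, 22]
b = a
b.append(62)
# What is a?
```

After line 1: a = [45, 18, 22]
After line 2 (b = a is an alias, same object): a = [45, 18, 22], b = [45, 18, 22]
After line 3 (b.append mutates the shared list): a = [45, 18, 22, 62], b = [45, 18, 22, 62]

[45, 18, 22, 62]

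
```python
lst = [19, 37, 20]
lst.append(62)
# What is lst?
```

[19, 37, 20, 62]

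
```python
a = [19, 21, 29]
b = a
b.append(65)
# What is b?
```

After line 1: a = [19, 21, 29]
After line 2 (b = a is an alias, same object): a = [19, 21, 29], b = [19, 21, 29]
After line 3 (b.append mutates the shared list): a = [19, 21, 29, 65], b = [19, 21, 29, 65]

[19, 21, 29, 65]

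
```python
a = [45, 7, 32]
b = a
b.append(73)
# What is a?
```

After line 1: a = [45, 7, 32]
After line 2 (b = a is an alias, same object): a = [45, 7, 32], b = [45, 7, 32]
After line 3 (b.append mutates the shared list): a = [45, 7, 32, 73], b = [45, 7, 32, 73]

[45, 7, 32, 73]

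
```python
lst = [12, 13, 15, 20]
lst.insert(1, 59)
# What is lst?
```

[12, 59, 13, 15, 20]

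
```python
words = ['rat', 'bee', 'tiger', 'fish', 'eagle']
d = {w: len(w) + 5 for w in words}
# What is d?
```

{'rat': 8, 'bee': 8, 'tiger': 10, 'fish': 9, 'eagle': 10}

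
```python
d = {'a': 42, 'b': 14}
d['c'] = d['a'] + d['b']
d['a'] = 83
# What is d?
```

After line 1: d = {'a': 42, 'b': 14}
After line 2 (d['c'] = 42 + 14): d = {'a': 42, 'b': 14, 'c': 56}
After line 3: d = {'a': 83, 'b': 14, 'c': 56}

{'a': 83, 'b': 14, 'c': 56}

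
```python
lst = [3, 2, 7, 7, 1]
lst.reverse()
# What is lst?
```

[1, 7, 7, 2, 3]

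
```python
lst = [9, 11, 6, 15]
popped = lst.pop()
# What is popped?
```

15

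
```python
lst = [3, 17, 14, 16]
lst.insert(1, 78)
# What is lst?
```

[3, 78, 17, 14, 16]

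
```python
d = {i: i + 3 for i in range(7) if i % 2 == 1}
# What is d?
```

{1: 4, 3: 6, 5: 8}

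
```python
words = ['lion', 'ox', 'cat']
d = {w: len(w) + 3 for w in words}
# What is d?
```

{'lion': 7, 'ox': 5, 'cat': 6}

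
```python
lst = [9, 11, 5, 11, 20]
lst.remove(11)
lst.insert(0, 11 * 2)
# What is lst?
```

After line 1: lst = [9, 11, 5, 11, 20]
After line 2 (remove first 11): lst = [9, 5, 11, 20]
After line 3 (insert 22 at index 0): lst = [22, 9, 5, 11, 20]

[22, 9, 5, 11, 20]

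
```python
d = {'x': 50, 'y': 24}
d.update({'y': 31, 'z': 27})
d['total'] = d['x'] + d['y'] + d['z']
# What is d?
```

After line 1: d = {'x': 50, 'y': 24}
After line 2 (y overwritten, z added): d = {'x': 50, 'y': 31, 'z': 27}
After line 3 (total = 50 + 31 + 27 = 108): d = {'x': 50, 'y': 31, 'z': 27, 'total': 108}

{'x': 50, 'y': 31, 'z': 27, 'total': 108}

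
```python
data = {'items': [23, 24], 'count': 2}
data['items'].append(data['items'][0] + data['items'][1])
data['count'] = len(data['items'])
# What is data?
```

After line 1: data = {'items': [23, 24], 'count': 2}
After line 2 (append 23 + 24 = 47): data = {'items': [23, 24, 47], 'count': 2}
After line 3 (count = len(items) = 3): data = {'items': [23, 24, 47], 'count': 3}

{'items': [23, 24, 47], 'count': 3}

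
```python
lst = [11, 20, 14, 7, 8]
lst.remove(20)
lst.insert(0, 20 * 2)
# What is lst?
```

After line 1: lst = [11, 20, 14, 7, 8]
After line 2 (remove first 20): lst = [11, 14, 7, 8]
After line 3 (insert 40 at index 0): lst = [40, 11, 14, 7, 8]

[40, 11, 14, 7, 8]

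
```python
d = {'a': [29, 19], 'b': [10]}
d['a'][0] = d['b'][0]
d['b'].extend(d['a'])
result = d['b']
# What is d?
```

After line 1: d = {'a': [29, 19], 'b': [10]}
After line 2 (a[0] = b[0] = 10): d = {'a': [10, 19], 'b': [10]}
After line 3 (b.extend(a) appends [10, 19]): d = {'a': [10, 19], 'b': [10, 10, 19]}
After line 4: result = d['b'] = [10, 10, 19]

{'a': [10, 19], 'b': [10, 10, 19]}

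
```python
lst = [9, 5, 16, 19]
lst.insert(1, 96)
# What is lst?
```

[9, 96, 5, 16, 19]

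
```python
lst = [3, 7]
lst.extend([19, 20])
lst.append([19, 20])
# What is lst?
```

After line 1: lst = [3, 7]
After line 2 (extend unpacks [19, 20]): lst = [3, 7, 19, 20]
After line 3 (append adds [19, 20] as single element): lst = [3, 7, 19, 20, [19, 20]]

[3, 7, 19, 20, [19, 20]]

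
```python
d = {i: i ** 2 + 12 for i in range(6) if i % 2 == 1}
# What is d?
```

{1: 13, 3: 21, 5: 37}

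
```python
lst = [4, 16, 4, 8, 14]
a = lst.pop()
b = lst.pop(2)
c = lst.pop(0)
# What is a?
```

After line 1: lst = [4, 16, 4, 8, 14]
After line 2 (pop() -> a = 14): lst = [4, 16, 4, 8]
After line 3 (pop(2) -> b = 4): lst = [4, 16, 8]
After line 4 (pop(0) -> c = 4): lst = [16, 8]

14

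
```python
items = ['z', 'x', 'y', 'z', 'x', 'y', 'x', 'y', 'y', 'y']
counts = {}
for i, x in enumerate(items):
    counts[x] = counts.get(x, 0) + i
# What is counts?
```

Initial: counts = {}, items = ['z', 'x', 'y', 'z', 'x', 'y', 'x', 'y', 'y', 'y']
i=0, x='z': counts = {'z': 0}
i=1, x='x': counts = {'z': 0, 'x': 1}
i=2, x='y': counts = {'z': 0, 'x': 1, 'y': 2}
i=3, x='z': counts = {'z': 3, 'x': 1, 'y': 2}
i=4, x='x': counts = {'z': 3, 'x': 5, 'y': 2}
i=5, x='y': counts = {'z': 3, 'x': 5, 'y': 7}
i=6, x='x': counts = {'z': 3, 'x': 11, 'y': 7}
i=7, x='y': counts = {'z': 3, 'x': 11, 'y': 14}
i=8, x='y': counts = {'z': 3, 'x': 11, 'y': 22}
i=9, x='y': counts = {'z': 3, 'x': 11, 'y': 31}

{'z': 3, 'x': 11, 'y': 31}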